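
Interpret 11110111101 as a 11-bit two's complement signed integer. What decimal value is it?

MSB is 1, so the value is negative. Find the magnitude:
1. Invert bits:  00001000010
2. Add 1:        00001000011  = 67
3. Apply sign:   -67

Answer: -67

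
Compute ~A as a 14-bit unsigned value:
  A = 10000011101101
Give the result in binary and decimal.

Flip each bit (0->1, 1->0):
  10000011101101
  01111100010010

Answer: 01111100010010 (7954)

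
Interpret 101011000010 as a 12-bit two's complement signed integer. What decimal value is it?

MSB is 1, so the value is negative. Find the magnitude:
1. Invert bits:  010100111101
2. Add 1:        010100111110  = 1342
3. Apply sign:   -1342

Answer: -1342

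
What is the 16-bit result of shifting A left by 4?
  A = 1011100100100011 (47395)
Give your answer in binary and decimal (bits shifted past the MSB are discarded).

Shift left by 4: drop the top 4 bit(s), append 4 zero(s) on the right.
  1011100100100011  ->  discard [1011], keep [100100100011], append 0000
= 1001001000110000

Answer: 1001001000110000 (37424)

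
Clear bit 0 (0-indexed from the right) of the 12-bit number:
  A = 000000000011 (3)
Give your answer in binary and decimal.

Mask = ~(1 << 0) = 111111111110
Bit 0 of A is 1, so AND-ing with the mask clears it to 0.
  000000000011
& 111111111110
--------------
  000000000010

Answer: 000000000010 (2)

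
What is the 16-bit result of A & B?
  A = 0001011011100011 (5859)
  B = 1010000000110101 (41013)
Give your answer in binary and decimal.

Apply & to each column (1 only where both bits are 1):
  0001011011100011
& 1010000000110101
------------------
  0000000000100001

Answer: 0000000000100001 (33)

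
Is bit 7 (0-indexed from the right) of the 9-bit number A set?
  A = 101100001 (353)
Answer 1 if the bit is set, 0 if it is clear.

Bit 7 is the 8th from the right.
  101100001
   ^
That bit is 0.

Answer: 0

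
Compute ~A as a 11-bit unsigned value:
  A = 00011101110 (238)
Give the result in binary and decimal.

Flip each bit (0->1, 1->0):
  00011101110
  11100010001

Answer: 11100010001 (1809)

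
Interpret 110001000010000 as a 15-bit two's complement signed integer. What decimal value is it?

MSB is 1, so the value is negative. Find the magnitude:
1. Invert bits:  001110111101111
2. Add 1:        001110111110000  = 7664
3. Apply sign:   -7664

Answer: -7664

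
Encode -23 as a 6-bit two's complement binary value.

1. Binary of +23:  010111
2. Invert bits:     101000
3. Add 1:           101001

Answer: 101001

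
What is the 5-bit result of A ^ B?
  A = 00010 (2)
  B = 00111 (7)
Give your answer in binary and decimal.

Apply ^ to each column (1 where bits differ):
  00010
^ 00111
-------
  00101

Answer: 00101 (5)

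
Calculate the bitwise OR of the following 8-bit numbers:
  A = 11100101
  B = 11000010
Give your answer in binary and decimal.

Apply | to each column (1 where either bit is 1):
  11100101
| 11000010
----------
  11100111

Answer: 11100111 (231)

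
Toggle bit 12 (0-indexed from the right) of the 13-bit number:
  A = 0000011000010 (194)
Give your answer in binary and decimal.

Mask = 1 << 12 = 1000000000000
Bit 12 of A is 0; XOR with the mask flips it to 1.
  0000011000010
^ 1000000000000
---------------
  1000011000010

Answer: 1000011000010 (4290)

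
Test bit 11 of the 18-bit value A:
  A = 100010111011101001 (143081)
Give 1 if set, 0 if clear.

Bit 11 is the 12th from the right.
  100010111011101001
        ^
That bit is 1.

Answer: 1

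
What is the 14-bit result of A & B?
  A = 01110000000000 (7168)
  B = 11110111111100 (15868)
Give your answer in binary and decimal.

Apply & to each column (1 only where both bits are 1):
  01110000000000
& 11110111111100
----------------
  01110000000000

Answer: 01110000000000 (7168)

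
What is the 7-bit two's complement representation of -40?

1. Binary of +40:  0101000
2. Invert bits:     1010111
3. Add 1:           1011000

Answer: 1011000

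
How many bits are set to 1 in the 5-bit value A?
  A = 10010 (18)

10010
1-bits at positions (from bit 0 = LSB): 1, 4
Count = 2

Answer: 2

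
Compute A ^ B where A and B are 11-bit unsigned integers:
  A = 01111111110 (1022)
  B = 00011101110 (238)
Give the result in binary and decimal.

Apply ^ to each column (1 where bits differ):
  01111111110
^ 00011101110
-------------
  01100010000

Answer: 01100010000 (784)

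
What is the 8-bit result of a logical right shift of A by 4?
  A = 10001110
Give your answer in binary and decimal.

Logical shift right by 4: drop the bottom 4 bit(s), prepend 4 zero(s) on the left.
  10001110  ->  keep [1000], discard [1110], prepend 0000
= 00001000

Answer: 00001000 (8)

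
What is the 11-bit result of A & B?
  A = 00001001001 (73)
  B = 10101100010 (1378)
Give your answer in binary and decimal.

Apply & to each column (1 only where both bits are 1):
  00001001001
& 10101100010
-------------
  00001000000

Answer: 00001000000 (64)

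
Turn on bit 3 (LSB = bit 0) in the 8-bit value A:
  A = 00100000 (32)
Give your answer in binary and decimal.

Mask = 1 << 3 = 00001000
Bit 3 of A is 0, so OR-ing with the mask flips it to 1.
  00100000
| 00001000
----------
  00101000

Answer: 00101000 (40)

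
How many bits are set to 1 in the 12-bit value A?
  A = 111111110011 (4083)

111111110011
1-bits at positions (from bit 0 = LSB): 0, 1, 4, 5, 6, 7, 8, 9, 10, 11
Count = 10

Answer: 10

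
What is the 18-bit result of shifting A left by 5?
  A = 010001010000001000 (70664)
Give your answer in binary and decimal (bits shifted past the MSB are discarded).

Shift left by 5: drop the top 5 bit(s), append 5 zero(s) on the right.
  010001010000001000  ->  discard [01000], keep [1010000001000], append 00000
= 101000000100000000

Answer: 101000000100000000 (164096)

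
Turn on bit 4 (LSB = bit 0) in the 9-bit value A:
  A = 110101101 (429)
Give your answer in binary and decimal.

Mask = 1 << 4 = 000010000
Bit 4 of A is 0, so OR-ing with the mask flips it to 1.
  110101101
| 000010000
-----------
  110111101

Answer: 110111101 (445)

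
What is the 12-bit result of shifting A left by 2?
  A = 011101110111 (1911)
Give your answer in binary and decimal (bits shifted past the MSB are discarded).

Shift left by 2: drop the top 2 bit(s), append 2 zero(s) on the right.
  011101110111  ->  discard [01], keep [1101110111], append 00
= 110111011100

Answer: 110111011100 (3548)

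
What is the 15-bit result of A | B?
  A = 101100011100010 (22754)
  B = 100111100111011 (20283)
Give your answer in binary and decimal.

Apply | to each column (1 where either bit is 1):
  101100011100010
| 100111100111011
-----------------
  101111111111011

Answer: 101111111111011 (24571)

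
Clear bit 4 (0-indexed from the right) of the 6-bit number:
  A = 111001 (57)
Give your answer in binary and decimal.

Mask = ~(1 << 4) = 101111
Bit 4 of A is 1, so AND-ing with the mask clears it to 0.
  111001
& 101111
--------
  101001

Answer: 101001 (41)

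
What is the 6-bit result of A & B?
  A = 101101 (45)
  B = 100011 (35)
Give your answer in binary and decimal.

Apply & to each column (1 only where both bits are 1):
  101101
& 100011
--------
  100001

Answer: 100001 (33)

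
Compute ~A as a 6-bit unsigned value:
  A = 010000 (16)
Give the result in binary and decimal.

Flip each bit (0->1, 1->0):
  010000
  101111

Answer: 101111 (47)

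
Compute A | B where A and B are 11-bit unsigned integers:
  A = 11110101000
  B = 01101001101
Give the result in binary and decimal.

Apply | to each column (1 where either bit is 1):
  11110101000
| 01101001101
-------------
  11111101101

Answer: 11111101101 (2029)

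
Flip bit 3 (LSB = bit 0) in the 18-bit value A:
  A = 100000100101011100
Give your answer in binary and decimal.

Mask = 1 << 3 = 000000000000001000
Bit 3 of A is 1; XOR with the mask flips it to 0.
  100000100101011100
^ 000000000000001000
--------------------
  100000100101010100

Answer: 100000100101010100 (133460)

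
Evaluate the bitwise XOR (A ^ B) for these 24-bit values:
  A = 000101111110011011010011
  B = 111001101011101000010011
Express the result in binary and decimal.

Apply ^ to each column (1 where bits differ):
  000101111110011011010011
^ 111001101011101000010011
--------------------------
  111100010101110011000000

Answer: 111100010101110011000000 (15817920)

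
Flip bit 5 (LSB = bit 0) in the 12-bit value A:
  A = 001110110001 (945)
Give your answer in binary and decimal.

Mask = 1 << 5 = 000000100000
Bit 5 of A is 1; XOR with the mask flips it to 0.
  001110110001
^ 000000100000
--------------
  001110010001

Answer: 001110010001 (913)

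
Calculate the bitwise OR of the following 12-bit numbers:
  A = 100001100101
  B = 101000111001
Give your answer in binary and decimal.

Apply | to each column (1 where either bit is 1):
  100001100101
| 101000111001
--------------
  101001111101

Answer: 101001111101 (2685)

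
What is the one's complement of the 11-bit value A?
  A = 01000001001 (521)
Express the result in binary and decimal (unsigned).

Flip each bit (0->1, 1->0):
  01000001001
  10111110110

Answer: 10111110110 (1526)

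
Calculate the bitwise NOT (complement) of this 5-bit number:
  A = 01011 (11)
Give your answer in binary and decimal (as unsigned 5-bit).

Flip each bit (0->1, 1->0):
  01011
  10100

Answer: 10100 (20)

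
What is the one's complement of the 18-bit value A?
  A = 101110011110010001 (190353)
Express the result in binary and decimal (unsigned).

Flip each bit (0->1, 1->0):
  101110011110010001
  010001100001101110

Answer: 010001100001101110 (71790)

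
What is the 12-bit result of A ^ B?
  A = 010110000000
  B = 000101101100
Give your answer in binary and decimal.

Apply ^ to each column (1 where bits differ):
  010110000000
^ 000101101100
--------------
  010011101100

Answer: 010011101100 (1260)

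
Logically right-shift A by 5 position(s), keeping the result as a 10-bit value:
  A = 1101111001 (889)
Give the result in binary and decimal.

Logical shift right by 5: drop the bottom 5 bit(s), prepend 5 zero(s) on the left.
  1101111001  ->  keep [11011], discard [11001], prepend 00000
= 0000011011

Answer: 0000011011 (27)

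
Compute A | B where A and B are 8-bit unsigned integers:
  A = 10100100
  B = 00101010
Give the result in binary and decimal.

Apply | to each column (1 where either bit is 1):
  10100100
| 00101010
----------
  10101110

Answer: 10101110 (174)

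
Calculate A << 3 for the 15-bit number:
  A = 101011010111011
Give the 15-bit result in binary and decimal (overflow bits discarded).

Shift left by 3: drop the top 3 bit(s), append 3 zero(s) on the right.
  101011010111011  ->  discard [101], keep [011010111011], append 000
= 011010111011000

Answer: 011010111011000 (13784)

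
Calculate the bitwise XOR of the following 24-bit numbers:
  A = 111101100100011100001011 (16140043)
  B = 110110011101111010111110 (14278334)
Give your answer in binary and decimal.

Apply ^ to each column (1 where bits differ):
  111101100100011100001011
^ 110110011101111010111110
--------------------------
  001011111001100110110101

Answer: 001011111001100110110101 (3119541)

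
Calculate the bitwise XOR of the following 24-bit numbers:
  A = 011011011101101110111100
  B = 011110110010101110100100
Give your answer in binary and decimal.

Apply ^ to each column (1 where bits differ):
  011011011101101110111100
^ 011110110010101110100100
--------------------------
  000101101111000000011000

Answer: 000101101111000000011000 (1503256)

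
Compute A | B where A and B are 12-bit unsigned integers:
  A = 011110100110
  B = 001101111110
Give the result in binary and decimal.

Apply | to each column (1 where either bit is 1):
  011110100110
| 001101111110
--------------
  011111111110

Answer: 011111111110 (2046)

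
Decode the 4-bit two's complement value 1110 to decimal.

MSB is 1, so the value is negative. Find the magnitude:
1. Invert bits:  0001
2. Add 1:        0010  = 2
3. Apply sign:   -2

Answer: -2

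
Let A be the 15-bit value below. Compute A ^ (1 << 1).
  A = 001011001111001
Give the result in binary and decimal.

Mask = 1 << 1 = 000000000000010
Bit 1 of A is 0; XOR with the mask flips it to 1.
  001011001111001
^ 000000000000010
-----------------
  001011001111011

Answer: 001011001111011 (5755)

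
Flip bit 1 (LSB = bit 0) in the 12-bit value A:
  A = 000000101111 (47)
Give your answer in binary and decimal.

Mask = 1 << 1 = 000000000010
Bit 1 of A is 1; XOR with the mask flips it to 0.
  000000101111
^ 000000000010
--------------
  000000101101

Answer: 000000101101 (45)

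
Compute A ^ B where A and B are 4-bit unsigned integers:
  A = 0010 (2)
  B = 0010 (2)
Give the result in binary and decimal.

Apply ^ to each column (1 where bits differ):
  0010
^ 0010
------
  0000

Answer: 0000 (0)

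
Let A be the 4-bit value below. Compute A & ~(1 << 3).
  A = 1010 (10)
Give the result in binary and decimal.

Mask = ~(1 << 3) = 0111
Bit 3 of A is 1, so AND-ing with the mask clears it to 0.
  1010
& 0111
------
  0010

Answer: 0010 (2)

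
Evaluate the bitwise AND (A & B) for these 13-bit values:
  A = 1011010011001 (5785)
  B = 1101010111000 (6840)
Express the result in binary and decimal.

Apply & to each column (1 only where both bits are 1):
  1011010011001
& 1101010111000
---------------
  1001010011000

Answer: 1001010011000 (4760)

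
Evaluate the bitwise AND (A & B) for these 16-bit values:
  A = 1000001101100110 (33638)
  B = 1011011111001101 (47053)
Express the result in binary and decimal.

Apply & to each column (1 only where both bits are 1):
  1000001101100110
& 1011011111001101
------------------
  1000001101000100

Answer: 1000001101000100 (33604)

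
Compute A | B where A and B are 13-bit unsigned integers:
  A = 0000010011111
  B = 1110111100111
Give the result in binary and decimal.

Apply | to each column (1 where either bit is 1):
  0000010011111
| 1110111100111
---------------
  1110111111111

Answer: 1110111111111 (7679)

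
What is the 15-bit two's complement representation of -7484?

1. Binary of +7484:  001110100111100
2. Invert bits:     110001011000011
3. Add 1:           110001011000100

Answer: 110001011000100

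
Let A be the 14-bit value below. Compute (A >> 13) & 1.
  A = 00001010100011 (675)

Bit 13 is the 14th from the right.
  00001010100011
  ^
That bit is 0.

Answer: 0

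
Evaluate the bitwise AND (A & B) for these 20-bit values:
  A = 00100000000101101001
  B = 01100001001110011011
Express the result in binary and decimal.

Apply & to each column (1 only where both bits are 1):
  00100000000101101001
& 01100001001110011011
----------------------
  00100000000100001001

Answer: 00100000000100001001 (131337)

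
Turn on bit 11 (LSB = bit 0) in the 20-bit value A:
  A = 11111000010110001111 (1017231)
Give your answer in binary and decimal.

Mask = 1 << 11 = 00000000100000000000
Bit 11 of A is 0, so OR-ing with the mask flips it to 1.
  11111000010110001111
| 00000000100000000000
----------------------
  11111000110110001111

Answer: 11111000110110001111 (1019279)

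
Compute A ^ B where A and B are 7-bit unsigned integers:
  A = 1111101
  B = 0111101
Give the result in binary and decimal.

Apply ^ to each column (1 where bits differ):
  1111101
^ 0111101
---------
  1000000

Answer: 1000000 (64)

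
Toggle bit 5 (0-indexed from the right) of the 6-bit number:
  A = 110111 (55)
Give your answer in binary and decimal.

Mask = 1 << 5 = 100000
Bit 5 of A is 1; XOR with the mask flips it to 0.
  110111
^ 100000
--------
  010111

Answer: 010111 (23)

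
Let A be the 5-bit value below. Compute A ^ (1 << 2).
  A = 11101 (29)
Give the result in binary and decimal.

Mask = 1 << 2 = 00100
Bit 2 of A is 1; XOR with the mask flips it to 0.
  11101
^ 00100
-------
  11001

Answer: 11001 (25)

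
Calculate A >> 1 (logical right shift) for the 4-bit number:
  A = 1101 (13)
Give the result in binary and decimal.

Logical shift right by 1: drop the bottom 1 bit(s), prepend 1 zero(s) on the left.
  1101  ->  keep [110], discard [1], prepend 0
= 0110

Answer: 0110 (6)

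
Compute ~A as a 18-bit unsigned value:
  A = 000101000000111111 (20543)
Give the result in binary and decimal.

Flip each bit (0->1, 1->0):
  000101000000111111
  111010111111000000

Answer: 111010111111000000 (241600)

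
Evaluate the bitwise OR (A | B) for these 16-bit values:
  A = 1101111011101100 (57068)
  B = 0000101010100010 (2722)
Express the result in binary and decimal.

Apply | to each column (1 where either bit is 1):
  1101111011101100
| 0000101010100010
------------------
  1101111011101110

Answer: 1101111011101110 (57070)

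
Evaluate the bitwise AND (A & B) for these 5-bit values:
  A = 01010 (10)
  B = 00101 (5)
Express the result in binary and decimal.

Apply & to each column (1 only where both bits are 1):
  01010
& 00101
-------
  00000

Answer: 00000 (0)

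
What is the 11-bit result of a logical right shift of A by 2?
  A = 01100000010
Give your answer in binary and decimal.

Logical shift right by 2: drop the bottom 2 bit(s), prepend 2 zero(s) on the left.
  01100000010  ->  keep [011000000], discard [10], prepend 00
= 00011000000

Answer: 00011000000 (192)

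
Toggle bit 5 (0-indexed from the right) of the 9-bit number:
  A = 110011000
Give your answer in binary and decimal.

Mask = 1 << 5 = 000100000
Bit 5 of A is 0; XOR with the mask flips it to 1.
  110011000
^ 000100000
-----------
  110111000

Answer: 110111000 (440)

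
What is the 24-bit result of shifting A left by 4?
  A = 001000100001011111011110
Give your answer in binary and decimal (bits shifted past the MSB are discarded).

Shift left by 4: drop the top 4 bit(s), append 4 zero(s) on the right.
  001000100001011111011110  ->  discard [0010], keep [00100001011111011110], append 0000
= 001000010111110111100000

Answer: 001000010111110111100000 (2194912)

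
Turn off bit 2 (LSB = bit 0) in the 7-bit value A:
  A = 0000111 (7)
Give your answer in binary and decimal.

Mask = ~(1 << 2) = 1111011
Bit 2 of A is 1, so AND-ing with the mask clears it to 0.
  0000111
& 1111011
---------
  0000011

Answer: 0000011 (3)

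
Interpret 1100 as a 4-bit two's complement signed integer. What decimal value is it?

MSB is 1, so the value is negative. Find the magnitude:
1. Invert bits:  0011
2. Add 1:        0100  = 4
3. Apply sign:   -4

Answer: -4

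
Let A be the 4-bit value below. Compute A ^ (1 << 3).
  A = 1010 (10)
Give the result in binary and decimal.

Mask = 1 << 3 = 1000
Bit 3 of A is 1; XOR with the mask flips it to 0.
  1010
^ 1000
------
  0010

Answer: 0010 (2)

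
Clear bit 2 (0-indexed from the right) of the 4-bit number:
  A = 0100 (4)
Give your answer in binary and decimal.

Mask = ~(1 << 2) = 1011
Bit 2 of A is 1, so AND-ing with the mask clears it to 0.
  0100
& 1011
------
  0000

Answer: 0000 (0)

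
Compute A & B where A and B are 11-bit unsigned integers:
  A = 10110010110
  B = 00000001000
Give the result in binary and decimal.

Apply & to each column (1 only where both bits are 1):
  10110010110
& 00000001000
-------------
  00000000000

Answer: 00000000000 (0)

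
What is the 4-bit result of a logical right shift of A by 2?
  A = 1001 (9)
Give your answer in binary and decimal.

Logical shift right by 2: drop the bottom 2 bit(s), prepend 2 zero(s) on the left.
  1001  ->  keep [10], discard [01], prepend 00
= 0010

Answer: 0010 (2)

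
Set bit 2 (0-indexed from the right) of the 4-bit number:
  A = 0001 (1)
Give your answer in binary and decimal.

Mask = 1 << 2 = 0100
Bit 2 of A is 0, so OR-ing with the mask flips it to 1.
  0001
| 0100
------
  0101

Answer: 0101 (5)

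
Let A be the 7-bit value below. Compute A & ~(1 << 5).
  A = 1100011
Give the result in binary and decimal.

Mask = ~(1 << 5) = 1011111
Bit 5 of A is 1, so AND-ing with the mask clears it to 0.
  1100011
& 1011111
---------
  1000011

Answer: 1000011 (67)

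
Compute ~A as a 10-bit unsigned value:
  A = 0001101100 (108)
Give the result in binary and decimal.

Flip each bit (0->1, 1->0):
  0001101100
  1110010011

Answer: 1110010011 (915)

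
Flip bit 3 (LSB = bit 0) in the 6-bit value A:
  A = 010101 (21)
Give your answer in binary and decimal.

Mask = 1 << 3 = 001000
Bit 3 of A is 0; XOR with the mask flips it to 1.
  010101
^ 001000
--------
  011101

Answer: 011101 (29)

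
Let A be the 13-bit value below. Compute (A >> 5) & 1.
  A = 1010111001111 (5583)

Bit 5 is the 6th from the right.
  1010111001111
         ^
That bit is 0.

Answer: 0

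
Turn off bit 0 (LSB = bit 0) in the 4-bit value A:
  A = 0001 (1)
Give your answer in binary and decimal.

Mask = ~(1 << 0) = 1110
Bit 0 of A is 1, so AND-ing with the mask clears it to 0.
  0001
& 1110
------
  0000

Answer: 0000 (0)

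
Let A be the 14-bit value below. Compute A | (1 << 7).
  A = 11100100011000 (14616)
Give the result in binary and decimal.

Mask = 1 << 7 = 00000010000000
Bit 7 of A is 0, so OR-ing with the mask flips it to 1.
  11100100011000
| 00000010000000
----------------
  11100110011000

Answer: 11100110011000 (14744)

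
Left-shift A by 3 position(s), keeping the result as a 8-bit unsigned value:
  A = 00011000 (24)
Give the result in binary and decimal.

Shift left by 3: drop the top 3 bit(s), append 3 zero(s) on the right.
  00011000  ->  discard [000], keep [11000], append 000
= 11000000

Answer: 11000000 (192)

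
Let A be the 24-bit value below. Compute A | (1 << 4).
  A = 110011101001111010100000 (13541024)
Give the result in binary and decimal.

Mask = 1 << 4 = 000000000000000000010000
Bit 4 of A is 0, so OR-ing with the mask flips it to 1.
  110011101001111010100000
| 000000000000000000010000
--------------------------
  110011101001111010110000

Answer: 110011101001111010110000 (13541040)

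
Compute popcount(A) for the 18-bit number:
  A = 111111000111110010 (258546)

111111000111110010
1-bits at positions (from bit 0 = LSB): 1, 4, 5, 6, 7, 8, 12, 13, 14, 15, 16, 17
Count = 12

Answer: 12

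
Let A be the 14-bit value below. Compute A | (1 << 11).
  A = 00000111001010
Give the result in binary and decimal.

Mask = 1 << 11 = 00100000000000
Bit 11 of A is 0, so OR-ing with the mask flips it to 1.
  00000111001010
| 00100000000000
----------------
  00100111001010

Answer: 00100111001010 (2506)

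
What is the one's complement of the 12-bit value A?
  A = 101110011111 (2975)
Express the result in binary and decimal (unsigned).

Flip each bit (0->1, 1->0):
  101110011111
  010001100000

Answer: 010001100000 (1120)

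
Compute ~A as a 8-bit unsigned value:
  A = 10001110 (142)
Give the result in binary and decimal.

Flip each bit (0->1, 1->0):
  10001110
  01110001

Answer: 01110001 (113)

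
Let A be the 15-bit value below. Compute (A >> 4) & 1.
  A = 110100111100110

Bit 4 is the 5th from the right.
  110100111100110
            ^
That bit is 0.

Answer: 0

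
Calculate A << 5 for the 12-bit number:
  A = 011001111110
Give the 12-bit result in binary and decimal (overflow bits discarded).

Shift left by 5: drop the top 5 bit(s), append 5 zero(s) on the right.
  011001111110  ->  discard [01100], keep [1111110], append 00000
= 111111000000

Answer: 111111000000 (4032)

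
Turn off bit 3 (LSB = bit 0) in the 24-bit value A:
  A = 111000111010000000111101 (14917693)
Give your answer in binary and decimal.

Mask = ~(1 << 3) = 111111111111111111110111
Bit 3 of A is 1, so AND-ing with the mask clears it to 0.
  111000111010000000111101
& 111111111111111111110111
--------------------------
  111000111010000000110101

Answer: 111000111010000000110101 (14917685)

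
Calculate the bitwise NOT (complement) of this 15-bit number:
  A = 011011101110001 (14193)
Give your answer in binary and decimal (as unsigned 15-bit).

Flip each bit (0->1, 1->0):
  011011101110001
  100100010001110

Answer: 100100010001110 (18574)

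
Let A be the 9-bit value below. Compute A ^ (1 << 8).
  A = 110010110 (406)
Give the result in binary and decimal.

Mask = 1 << 8 = 100000000
Bit 8 of A is 1; XOR with the mask flips it to 0.
  110010110
^ 100000000
-----------
  010010110

Answer: 010010110 (150)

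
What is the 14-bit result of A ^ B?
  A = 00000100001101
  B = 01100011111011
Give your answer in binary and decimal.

Apply ^ to each column (1 where bits differ):
  00000100001101
^ 01100011111011
----------------
  01100111110110

Answer: 01100111110110 (6646)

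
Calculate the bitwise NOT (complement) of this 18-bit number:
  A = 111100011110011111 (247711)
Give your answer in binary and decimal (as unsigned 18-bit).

Flip each bit (0->1, 1->0):
  111100011110011111
  000011100001100000

Answer: 000011100001100000 (14432)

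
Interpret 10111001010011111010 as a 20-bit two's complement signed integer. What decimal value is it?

MSB is 1, so the value is negative. Find the magnitude:
1. Invert bits:  01000110101100000101
2. Add 1:        01000110101100000110  = 289542
3. Apply sign:   -289542

Answer: -289542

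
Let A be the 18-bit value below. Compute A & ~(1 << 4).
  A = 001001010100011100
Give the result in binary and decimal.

Mask = ~(1 << 4) = 111111111111101111
Bit 4 of A is 1, so AND-ing with the mask clears it to 0.
  001001010100011100
& 111111111111101111
--------------------
  001001010100001100

Answer: 001001010100001100 (38156)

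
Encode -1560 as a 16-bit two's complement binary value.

1. Binary of +1560:  0000011000011000
2. Invert bits:     1111100111100111
3. Add 1:           1111100111101000

Answer: 1111100111101000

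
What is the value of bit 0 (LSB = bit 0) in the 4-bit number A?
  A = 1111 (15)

Bit 0 is the 1st from the right.
  1111
     ^
That bit is 1.

Answer: 1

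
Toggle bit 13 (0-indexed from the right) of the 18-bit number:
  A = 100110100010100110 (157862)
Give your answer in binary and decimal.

Mask = 1 << 13 = 000010000000000000
Bit 13 of A is 1; XOR with the mask flips it to 0.
  100110100010100110
^ 000010000000000000
--------------------
  100100100010100110

Answer: 100100100010100110 (149670)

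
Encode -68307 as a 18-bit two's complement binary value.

1. Binary of +68307:  010000101011010011
2. Invert bits:     101111010100101100
3. Add 1:           101111010100101101

Answer: 101111010100101101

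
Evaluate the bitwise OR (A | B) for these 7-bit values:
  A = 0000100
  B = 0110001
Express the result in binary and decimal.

Apply | to each column (1 where either bit is 1):
  0000100
| 0110001
---------
  0110101

Answer: 0110101 (53)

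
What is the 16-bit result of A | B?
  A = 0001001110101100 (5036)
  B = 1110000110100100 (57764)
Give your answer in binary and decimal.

Apply | to each column (1 where either bit is 1):
  0001001110101100
| 1110000110100100
------------------
  1111001110101100

Answer: 1111001110101100 (62380)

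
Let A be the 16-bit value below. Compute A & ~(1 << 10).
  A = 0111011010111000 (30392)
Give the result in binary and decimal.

Mask = ~(1 << 10) = 1111101111111111
Bit 10 of A is 1, so AND-ing with the mask clears it to 0.
  0111011010111000
& 1111101111111111
------------------
  0111001010111000

Answer: 0111001010111000 (29368)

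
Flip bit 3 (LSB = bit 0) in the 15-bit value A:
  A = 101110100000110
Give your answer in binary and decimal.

Mask = 1 << 3 = 000000000001000
Bit 3 of A is 0; XOR with the mask flips it to 1.
  101110100000110
^ 000000000001000
-----------------
  101110100001110

Answer: 101110100001110 (23822)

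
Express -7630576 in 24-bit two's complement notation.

1. Binary of +7630576:  011101000110111011110000
2. Invert bits:     100010111001000100001111
3. Add 1:           100010111001000100010000

Answer: 100010111001000100010000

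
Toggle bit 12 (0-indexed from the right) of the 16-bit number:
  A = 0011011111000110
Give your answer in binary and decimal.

Mask = 1 << 12 = 0001000000000000
Bit 12 of A is 1; XOR with the mask flips it to 0.
  0011011111000110
^ 0001000000000000
------------------
  0010011111000110

Answer: 0010011111000110 (10182)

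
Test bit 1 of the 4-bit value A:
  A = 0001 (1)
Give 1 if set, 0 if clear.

Bit 1 is the 2nd from the right.
  0001
    ^
That bit is 0.

Answer: 0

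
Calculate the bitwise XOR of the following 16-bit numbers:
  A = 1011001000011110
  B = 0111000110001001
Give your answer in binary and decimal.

Apply ^ to each column (1 where bits differ):
  1011001000011110
^ 0111000110001001
------------------
  1100001110010111

Answer: 1100001110010111 (50071)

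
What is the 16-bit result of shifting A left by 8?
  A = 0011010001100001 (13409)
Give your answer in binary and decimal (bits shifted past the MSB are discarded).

Shift left by 8: drop the top 8 bit(s), append 8 zero(s) on the right.
  0011010001100001  ->  discard [00110100], keep [01100001], append 00000000
= 0110000100000000

Answer: 0110000100000000 (24832)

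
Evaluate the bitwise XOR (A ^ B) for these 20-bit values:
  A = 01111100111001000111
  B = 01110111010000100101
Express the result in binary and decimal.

Apply ^ to each column (1 where bits differ):
  01111100111001000111
^ 01110111010000100101
----------------------
  00001011101001100010

Answer: 00001011101001100010 (47714)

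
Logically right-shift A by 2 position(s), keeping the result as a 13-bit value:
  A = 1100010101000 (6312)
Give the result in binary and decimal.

Logical shift right by 2: drop the bottom 2 bit(s), prepend 2 zero(s) on the left.
  1100010101000  ->  keep [11000101010], discard [00], prepend 00
= 0011000101010

Answer: 0011000101010 (1578)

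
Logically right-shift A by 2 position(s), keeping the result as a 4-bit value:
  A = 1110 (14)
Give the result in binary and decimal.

Logical shift right by 2: drop the bottom 2 bit(s), prepend 2 zero(s) on the left.
  1110  ->  keep [11], discard [10], prepend 00
= 0011

Answer: 0011 (3)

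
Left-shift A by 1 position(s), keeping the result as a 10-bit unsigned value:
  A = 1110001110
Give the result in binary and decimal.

Shift left by 1: drop the top 1 bit(s), append 1 zero(s) on the right.
  1110001110  ->  discard [1], keep [110001110], append 0
= 1100011100

Answer: 1100011100 (796)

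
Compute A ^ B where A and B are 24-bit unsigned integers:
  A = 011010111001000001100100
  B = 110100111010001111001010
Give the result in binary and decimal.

Apply ^ to each column (1 where bits differ):
  011010111001000001100100
^ 110100111010001111001010
--------------------------
  101110000011001110101110

Answer: 101110000011001110101110 (12071854)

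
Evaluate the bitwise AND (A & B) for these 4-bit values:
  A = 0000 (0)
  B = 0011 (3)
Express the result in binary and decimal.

Apply & to each column (1 only where both bits are 1):
  0000
& 0011
------
  0000

Answer: 0000 (0)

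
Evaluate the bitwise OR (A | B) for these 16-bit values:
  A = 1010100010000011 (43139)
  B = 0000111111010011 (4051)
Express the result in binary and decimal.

Apply | to each column (1 where either bit is 1):
  1010100010000011
| 0000111111010011
------------------
  1010111111010011

Answer: 1010111111010011 (45011)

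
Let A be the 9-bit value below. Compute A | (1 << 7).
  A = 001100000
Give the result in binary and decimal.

Mask = 1 << 7 = 010000000
Bit 7 of A is 0, so OR-ing with the mask flips it to 1.
  001100000
| 010000000
-----------
  011100000

Answer: 011100000 (224)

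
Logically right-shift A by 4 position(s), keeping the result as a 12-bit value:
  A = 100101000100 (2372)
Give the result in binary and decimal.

Logical shift right by 4: drop the bottom 4 bit(s), prepend 4 zero(s) on the left.
  100101000100  ->  keep [10010100], discard [0100], prepend 0000
= 000010010100

Answer: 000010010100 (148)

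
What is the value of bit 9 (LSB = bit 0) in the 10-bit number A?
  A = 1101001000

Bit 9 is the 10th from the right.
  1101001000
  ^
That bit is 1.

Answer: 1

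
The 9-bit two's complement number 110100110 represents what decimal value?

MSB is 1, so the value is negative. Find the magnitude:
1. Invert bits:  001011001
2. Add 1:        001011010  = 90
3. Apply sign:   -90

Answer: -90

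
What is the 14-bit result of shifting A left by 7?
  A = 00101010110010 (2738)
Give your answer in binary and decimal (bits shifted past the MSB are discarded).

Shift left by 7: drop the top 7 bit(s), append 7 zero(s) on the right.
  00101010110010  ->  discard [0010101], keep [0110010], append 0000000
= 01100100000000

Answer: 01100100000000 (6400)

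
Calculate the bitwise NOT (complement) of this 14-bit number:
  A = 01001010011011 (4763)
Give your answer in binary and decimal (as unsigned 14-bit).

Flip each bit (0->1, 1->0):
  01001010011011
  10110101100100

Answer: 10110101100100 (11620)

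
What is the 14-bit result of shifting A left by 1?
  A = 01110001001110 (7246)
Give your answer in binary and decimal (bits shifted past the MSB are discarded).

Shift left by 1: drop the top 1 bit(s), append 1 zero(s) on the right.
  01110001001110  ->  discard [0], keep [1110001001110], append 0
= 11100010011100

Answer: 11100010011100 (14492)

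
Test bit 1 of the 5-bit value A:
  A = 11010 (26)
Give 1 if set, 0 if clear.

Bit 1 is the 2nd from the right.
  11010
     ^
That bit is 1.

Answer: 1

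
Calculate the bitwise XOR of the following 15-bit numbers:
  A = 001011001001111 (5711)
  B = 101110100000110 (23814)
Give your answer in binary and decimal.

Apply ^ to each column (1 where bits differ):
  001011001001111
^ 101110100000110
-----------------
  100101101001001

Answer: 100101101001001 (19273)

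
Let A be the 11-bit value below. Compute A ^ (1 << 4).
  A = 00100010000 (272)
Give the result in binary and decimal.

Mask = 1 << 4 = 00000010000
Bit 4 of A is 1; XOR with the mask flips it to 0.
  00100010000
^ 00000010000
-------------
  00100000000

Answer: 00100000000 (256)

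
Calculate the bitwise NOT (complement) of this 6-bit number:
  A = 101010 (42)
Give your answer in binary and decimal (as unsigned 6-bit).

Flip each bit (0->1, 1->0):
  101010
  010101

Answer: 010101 (21)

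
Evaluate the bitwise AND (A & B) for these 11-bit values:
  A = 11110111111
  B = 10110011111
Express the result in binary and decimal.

Apply & to each column (1 only where both bits are 1):
  11110111111
& 10110011111
-------------
  10110011111

Answer: 10110011111 (1439)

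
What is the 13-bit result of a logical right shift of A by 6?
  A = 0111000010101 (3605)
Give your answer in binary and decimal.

Logical shift right by 6: drop the bottom 6 bit(s), prepend 6 zero(s) on the left.
  0111000010101  ->  keep [0111000], discard [010101], prepend 000000
= 0000000111000

Answer: 0000000111000 (56)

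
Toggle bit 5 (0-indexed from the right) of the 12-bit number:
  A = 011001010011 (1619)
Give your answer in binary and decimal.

Mask = 1 << 5 = 000000100000
Bit 5 of A is 0; XOR with the mask flips it to 1.
  011001010011
^ 000000100000
--------------
  011001110011

Answer: 011001110011 (1651)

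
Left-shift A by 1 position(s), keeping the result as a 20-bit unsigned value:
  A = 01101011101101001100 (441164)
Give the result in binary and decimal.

Shift left by 1: drop the top 1 bit(s), append 1 zero(s) on the right.
  01101011101101001100  ->  discard [0], keep [1101011101101001100], append 0
= 11010111011010011000

Answer: 11010111011010011000 (882328)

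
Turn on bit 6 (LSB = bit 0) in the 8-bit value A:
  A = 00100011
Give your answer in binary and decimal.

Mask = 1 << 6 = 01000000
Bit 6 of A is 0, so OR-ing with the mask flips it to 1.
  00100011
| 01000000
----------
  01100011

Answer: 01100011 (99)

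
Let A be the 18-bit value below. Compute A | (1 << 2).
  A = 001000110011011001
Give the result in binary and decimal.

Mask = 1 << 2 = 000000000000000100
Bit 2 of A is 0, so OR-ing with the mask flips it to 1.
  001000110011011001
| 000000000000000100
--------------------
  001000110011011101

Answer: 001000110011011101 (36061)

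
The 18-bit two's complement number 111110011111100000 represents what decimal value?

MSB is 1, so the value is negative. Find the magnitude:
1. Invert bits:  000001100000011111
2. Add 1:        000001100000100000  = 6176
3. Apply sign:   -6176

Answer: -6176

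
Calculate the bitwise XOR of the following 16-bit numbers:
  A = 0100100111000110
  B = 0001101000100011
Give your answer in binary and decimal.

Apply ^ to each column (1 where bits differ):
  0100100111000110
^ 0001101000100011
------------------
  0101001111100101

Answer: 0101001111100101 (21477)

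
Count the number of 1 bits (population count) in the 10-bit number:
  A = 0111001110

0111001110
1-bits at positions (from bit 0 = LSB): 1, 2, 3, 6, 7, 8
Count = 6

Answer: 6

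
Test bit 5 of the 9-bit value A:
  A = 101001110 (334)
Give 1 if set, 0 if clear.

Bit 5 is the 6th from the right.
  101001110
     ^
That bit is 0.

Answer: 0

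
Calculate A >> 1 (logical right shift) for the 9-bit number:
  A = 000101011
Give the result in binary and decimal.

Logical shift right by 1: drop the bottom 1 bit(s), prepend 1 zero(s) on the left.
  000101011  ->  keep [00010101], discard [1], prepend 0
= 000010101

Answer: 000010101 (21)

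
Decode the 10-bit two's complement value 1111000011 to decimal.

MSB is 1, so the value is negative. Find the magnitude:
1. Invert bits:  0000111100
2. Add 1:        0000111101  = 61
3. Apply sign:   -61

Answer: -61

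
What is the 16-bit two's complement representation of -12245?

1. Binary of +12245:  0010111111010101
2. Invert bits:     1101000000101010
3. Add 1:           1101000000101011

Answer: 1101000000101011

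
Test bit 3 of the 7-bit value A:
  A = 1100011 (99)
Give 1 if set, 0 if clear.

Bit 3 is the 4th from the right.
  1100011
     ^
That bit is 0.

Answer: 0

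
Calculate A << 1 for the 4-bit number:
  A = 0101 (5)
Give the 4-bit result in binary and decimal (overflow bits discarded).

Shift left by 1: drop the top 1 bit(s), append 1 zero(s) on the right.
  0101  ->  discard [0], keep [101], append 0
= 1010

Answer: 1010 (10)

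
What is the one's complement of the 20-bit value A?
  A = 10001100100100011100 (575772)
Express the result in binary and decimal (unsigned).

Flip each bit (0->1, 1->0):
  10001100100100011100
  01110011011011100011

Answer: 01110011011011100011 (472803)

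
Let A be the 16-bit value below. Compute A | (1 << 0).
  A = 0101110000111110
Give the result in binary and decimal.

Mask = 1 << 0 = 0000000000000001
Bit 0 of A is 0, so OR-ing with the mask flips it to 1.
  0101110000111110
| 0000000000000001
------------------
  0101110000111111

Answer: 0101110000111111 (23615)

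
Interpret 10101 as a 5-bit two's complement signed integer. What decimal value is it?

MSB is 1, so the value is negative. Find the magnitude:
1. Invert bits:  01010
2. Add 1:        01011  = 11
3. Apply sign:   -11

Answer: -11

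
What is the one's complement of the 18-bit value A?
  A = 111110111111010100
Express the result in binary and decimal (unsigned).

Flip each bit (0->1, 1->0):
  111110111111010100
  000001000000101011

Answer: 000001000000101011 (4139)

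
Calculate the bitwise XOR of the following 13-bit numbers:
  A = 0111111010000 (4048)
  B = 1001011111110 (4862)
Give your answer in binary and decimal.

Apply ^ to each column (1 where bits differ):
  0111111010000
^ 1001011111110
---------------
  1110100101110

Answer: 1110100101110 (7470)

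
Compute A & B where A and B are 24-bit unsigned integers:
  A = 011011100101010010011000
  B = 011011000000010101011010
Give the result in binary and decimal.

Apply & to each column (1 only where both bits are 1):
  011011100101010010011000
& 011011000000010101011010
--------------------------
  011011000000010000011000

Answer: 011011000000010000011000 (7078936)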